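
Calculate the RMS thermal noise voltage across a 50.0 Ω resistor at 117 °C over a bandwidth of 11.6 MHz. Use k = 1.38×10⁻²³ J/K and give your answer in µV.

T = 117 °C + 273.15 = 390.15 K
V_n = √(4kTRB)
4kTRB = 4 × 1.38×10⁻²³ × 390.15 × 5.00×10¹ × 1.16×10⁷ = 1.25×10⁻¹¹ V²
V_n = √(1.25×10⁻¹¹) = 3.53×10⁻⁶ V = 3.53 µV

3.53 µV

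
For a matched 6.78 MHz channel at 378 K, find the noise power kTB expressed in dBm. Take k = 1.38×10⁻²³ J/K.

−104.5 dBm

P_n = kTB = 1.38×10⁻²³ × 378 × 6.78×10⁶ = 3.54×10⁻¹⁴ W
In dBm: 10 log₁₀(3.54×10⁻¹⁴ / 10⁻³) = −104.5 dBm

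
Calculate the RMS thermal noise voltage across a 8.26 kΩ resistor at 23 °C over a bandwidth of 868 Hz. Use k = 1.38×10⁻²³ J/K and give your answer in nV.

T = 23 °C + 273.15 = 296.15 K
V_n = √(4kTRB)
4kTRB = 4 × 1.38×10⁻²³ × 296.15 × 8.26×10³ × 8.68×10² = 1.17×10⁻¹³ V²
V_n = √(1.17×10⁻¹³) = 3.42×10⁻⁷ V = 342 nV

342 nV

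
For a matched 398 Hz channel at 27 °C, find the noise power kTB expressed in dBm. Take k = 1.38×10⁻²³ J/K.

T = 27 °C + 273.15 = 300.15 K
P_n = kTB = 1.38×10⁻²³ × 300.15 × 3.98×10² = 1.65×10⁻¹⁸ W
In dBm: 10 log₁₀(1.65×10⁻¹⁸ / 10⁻³) = −147.8 dBm

−147.8 dBm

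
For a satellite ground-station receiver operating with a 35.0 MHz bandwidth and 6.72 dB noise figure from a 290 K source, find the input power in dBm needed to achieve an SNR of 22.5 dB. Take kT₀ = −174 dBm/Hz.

Sensitivity = −174 + 10 log₁₀(B) + NF + SNR_min
= −174 + 75.44 + 6.72 + 22.5
= −69.34 dBm → −69.3 dBm

−69.3 dBm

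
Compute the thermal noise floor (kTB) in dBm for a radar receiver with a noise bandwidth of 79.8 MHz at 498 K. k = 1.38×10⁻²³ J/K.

−92.6 dBm

P_n = kTB = 1.38×10⁻²³ × 498 × 7.98×10⁷ = 5.48×10⁻¹³ W
In dBm: 10 log₁₀(5.48×10⁻¹³ / 10⁻³) = −92.6 dBm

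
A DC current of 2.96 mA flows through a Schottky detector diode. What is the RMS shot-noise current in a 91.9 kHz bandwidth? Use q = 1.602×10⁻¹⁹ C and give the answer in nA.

I_n = √(2qI·B)
2qI·B = 2 × 1.602×10⁻¹⁹ × 2.96×10⁻³ × 9.19×10⁴ = 8.72×10⁻¹⁷ A²
I_n = √(8.72×10⁻¹⁷) = 9.34×10⁻⁹ A = 9.34 nA

9.34 nA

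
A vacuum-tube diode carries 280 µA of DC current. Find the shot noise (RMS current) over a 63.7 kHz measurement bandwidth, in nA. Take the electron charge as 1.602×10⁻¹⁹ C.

I_n = √(2qI·B)
2qI·B = 2 × 1.602×10⁻¹⁹ × 2.80×10⁻⁴ × 6.37×10⁴ = 5.71×10⁻¹⁸ A²
I_n = √(5.71×10⁻¹⁸) = 2.39×10⁻⁹ A = 2.39 nA

2.39 nA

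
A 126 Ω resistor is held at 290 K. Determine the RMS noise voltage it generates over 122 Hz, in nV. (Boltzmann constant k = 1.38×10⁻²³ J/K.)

V_n = √(4kTRB)
4kTRB = 4 × 1.38×10⁻²³ × 290 × 1.26×10² × 1.22×10² = 2.46×10⁻¹⁶ V²
V_n = √(2.46×10⁻¹⁶) = 1.57×10⁻⁸ V = 15.7 nV

15.7 nV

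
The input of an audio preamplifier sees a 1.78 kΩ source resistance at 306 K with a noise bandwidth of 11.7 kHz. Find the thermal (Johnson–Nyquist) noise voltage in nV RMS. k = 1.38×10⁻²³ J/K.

V_n = √(4kTRB)
4kTRB = 4 × 1.38×10⁻²³ × 306 × 1.78×10³ × 1.17×10⁴ = 3.52×10⁻¹³ V²
V_n = √(3.52×10⁻¹³) = 5.93×10⁻⁷ V = 593 nV

593 nV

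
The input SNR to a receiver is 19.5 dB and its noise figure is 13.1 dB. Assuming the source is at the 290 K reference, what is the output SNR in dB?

By definition F = SNR_in/SNR_out, so in dB: SNR_out = SNR_in − NF
SNR_out = 19.5 − 13.1 = 6.4 dB

6.4 dB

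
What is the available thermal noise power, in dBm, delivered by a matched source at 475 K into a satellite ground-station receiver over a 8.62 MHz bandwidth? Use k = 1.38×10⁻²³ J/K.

−102.5 dBm

P_n = kTB = 1.38×10⁻²³ × 475 × 8.62×10⁶ = 5.65×10⁻¹⁴ W
In dBm: 10 log₁₀(5.65×10⁻¹⁴ / 10⁻³) = −102.5 dBm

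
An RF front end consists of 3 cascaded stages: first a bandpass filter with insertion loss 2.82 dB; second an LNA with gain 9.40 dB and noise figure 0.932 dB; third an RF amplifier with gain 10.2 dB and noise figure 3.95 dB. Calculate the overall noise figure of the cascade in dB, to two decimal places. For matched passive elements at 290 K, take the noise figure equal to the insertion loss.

Convert to linear (a loss of L dB is a gain of −L dB): F_i = 10^(NF_i/10), G_i = 10^(G_i,dB/10)
  Stage 1: F_1 = 10^(2.82/10) = 1.914, G_1 = 10^(−2.82/10) = 0.5224
  Stage 2: F_2 = 10^(0.932/10) = 1.239, G_2 = 10^(9.40/10) = 8.710
  Stage 3: F_3 = 10^(3.95/10) = 2.483, G_3 = 10^(10.2/10) = 10.47
Friis cascade:
  F = 1.914 + (1.239 − 1)/0.5224 + (2.483 − 1)/4.550 = 2.698
NF = 10 log₁₀(2.698) = 4.31 dB

4.31 dB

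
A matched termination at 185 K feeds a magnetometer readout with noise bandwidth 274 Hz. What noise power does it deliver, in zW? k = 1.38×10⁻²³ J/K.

P_n = kTB = 1.38×10⁻²³ × 185 × 2.74×10² = 7.00×10⁻¹⁹ W = 700 zW

700 zW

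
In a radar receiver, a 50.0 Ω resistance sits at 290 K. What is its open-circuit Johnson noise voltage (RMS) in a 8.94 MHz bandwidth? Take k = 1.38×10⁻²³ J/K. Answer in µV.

2.67 µV

V_n = √(4kTRB)
4kTRB = 4 × 1.38×10⁻²³ × 290 × 5.00×10¹ × 8.94×10⁶ = 7.16×10⁻¹² V²
V_n = √(7.16×10⁻¹²) = 2.67×10⁻⁶ V = 2.67 µV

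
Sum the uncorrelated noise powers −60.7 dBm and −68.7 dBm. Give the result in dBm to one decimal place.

Convert to linear, add, convert back:
P₁ = 8.51×10⁻¹⁰ W, P₂ = 1.35×10⁻¹⁰ W
P_tot = 9.86×10⁻¹⁰ W → 10 log₁₀(P_tot / 10⁻³) = −60.1 dBm

−60.1 dBm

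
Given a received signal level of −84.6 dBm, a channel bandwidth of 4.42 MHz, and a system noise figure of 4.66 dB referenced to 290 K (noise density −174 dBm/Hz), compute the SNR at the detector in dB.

Noise floor: N = −174 + 10 log₁₀(B) + NF
10 log₁₀(4.42×10⁶) = 66.45 dB
N = −174 + 66.45 + 4.66 = −102.89 dBm
SNR = P_sig − N = −84.6 − (−102.89) = 18.29 dB → 18.3 dB

18.3 dB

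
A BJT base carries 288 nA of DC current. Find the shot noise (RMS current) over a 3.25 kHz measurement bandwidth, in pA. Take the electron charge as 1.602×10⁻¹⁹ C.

I_n = √(2qI·B)
2qI·B = 2 × 1.602×10⁻¹⁹ × 2.88×10⁻⁷ × 3.25×10³ = 3.00×10⁻²² A²
I_n = √(3.00×10⁻²²) = 1.73×10⁻¹¹ A = 17.3 pA

17.3 pA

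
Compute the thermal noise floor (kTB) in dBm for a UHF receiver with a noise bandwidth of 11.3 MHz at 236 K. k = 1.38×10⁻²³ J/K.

P_n = kTB = 1.38×10⁻²³ × 236 × 1.13×10⁷ = 3.68×10⁻¹⁴ W
In dBm: 10 log₁₀(3.68×10⁻¹⁴ / 10⁻³) = −104.3 dBm

−104.3 dBm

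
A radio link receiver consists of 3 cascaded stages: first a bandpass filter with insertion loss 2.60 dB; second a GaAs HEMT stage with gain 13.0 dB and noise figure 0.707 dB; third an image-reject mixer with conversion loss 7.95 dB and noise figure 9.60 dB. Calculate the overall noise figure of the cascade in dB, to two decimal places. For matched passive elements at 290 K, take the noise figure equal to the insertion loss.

4.60 dB

Convert to linear (a loss of L dB is a gain of −L dB): F_i = 10^(NF_i/10), G_i = 10^(G_i,dB/10)
  Stage 1: F_1 = 10^(2.60/10) = 1.820, G_1 = 10^(−2.60/10) = 0.5495
  Stage 2: F_2 = 10^(0.707/10) = 1.177, G_2 = 10^(13.0/10) = 19.95
  Stage 3: F_3 = 10^(9.60/10) = 9.120, G_3 = 10^(−7.95/10) = 0.1603
Friis cascade:
  F = 1.820 + (1.177 − 1)/0.5495 + (9.120 − 1)/10.96 = 2.882
NF = 10 log₁₀(2.882) = 4.60 dB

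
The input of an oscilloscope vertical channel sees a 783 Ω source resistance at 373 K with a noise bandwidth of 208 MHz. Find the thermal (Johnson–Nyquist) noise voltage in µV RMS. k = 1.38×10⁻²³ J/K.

57.9 µV

V_n = √(4kTRB)
4kTRB = 4 × 1.38×10⁻²³ × 373 × 7.83×10² × 2.08×10⁸ = 3.35×10⁻⁹ V²
V_n = √(3.35×10⁻⁹) = 5.79×10⁻⁵ V = 57.9 µV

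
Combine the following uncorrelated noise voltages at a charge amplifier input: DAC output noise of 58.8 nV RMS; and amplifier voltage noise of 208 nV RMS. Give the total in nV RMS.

Uncorrelated sources add in power (mean-square): V_tot = √(ΣV_i²)
V_tot = √[(5.88×10⁻⁸)² + (2.08×10⁻⁷)²] = 2.16×10⁻⁷ V = 216 nV

216 nV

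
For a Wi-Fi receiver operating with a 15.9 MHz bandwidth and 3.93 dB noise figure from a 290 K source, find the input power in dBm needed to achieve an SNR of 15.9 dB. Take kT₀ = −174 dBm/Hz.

Sensitivity = −174 + 10 log₁₀(B) + NF + SNR_min
= −174 + 72.01 + 3.93 + 15.9
= −82.16 dBm → −82.2 dBm

−82.2 dBm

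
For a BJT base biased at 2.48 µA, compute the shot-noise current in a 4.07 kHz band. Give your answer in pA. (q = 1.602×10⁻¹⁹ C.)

56.9 pA

I_n = √(2qI·B)
2qI·B = 2 × 1.602×10⁻¹⁹ × 2.48×10⁻⁶ × 4.07×10³ = 3.23×10⁻²¹ A²
I_n = √(3.23×10⁻²¹) = 5.69×10⁻¹¹ A = 56.9 pA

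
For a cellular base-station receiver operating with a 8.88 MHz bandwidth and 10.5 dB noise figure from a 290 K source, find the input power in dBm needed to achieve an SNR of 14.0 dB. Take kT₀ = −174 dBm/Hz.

Sensitivity = −174 + 10 log₁₀(B) + NF + SNR_min
= −174 + 69.48 + 10.5 + 14.0
= −80.02 dBm → −80.0 dBm

−80.0 dBm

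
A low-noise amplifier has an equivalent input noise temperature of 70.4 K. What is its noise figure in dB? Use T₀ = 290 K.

F = 1 + T_e/T₀ = 1 + 70.4/290 = 1.24276
NF = 10 log₁₀(1.24276) = 0.944 dB

0.944 dB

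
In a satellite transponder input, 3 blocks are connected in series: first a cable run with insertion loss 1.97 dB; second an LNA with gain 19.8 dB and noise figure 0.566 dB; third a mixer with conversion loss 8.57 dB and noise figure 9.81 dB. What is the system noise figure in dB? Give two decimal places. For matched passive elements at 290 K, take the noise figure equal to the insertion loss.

2.87 dB

Convert to linear (a loss of L dB is a gain of −L dB): F_i = 10^(NF_i/10), G_i = 10^(G_i,dB/10)
  Stage 1: F_1 = 10^(1.97/10) = 1.574, G_1 = 10^(−1.97/10) = 0.6353
  Stage 2: F_2 = 10^(0.566/10) = 1.139, G_2 = 10^(19.8/10) = 95.50
  Stage 3: F_3 = 10^(9.81/10) = 9.572, G_3 = 10^(−8.57/10) = 0.1390
Friis cascade:
  F = 1.574 + (1.139 − 1)/0.6353 + (9.572 − 1)/60.67 = 1.934
NF = 10 log₁₀(1.934) = 2.87 dB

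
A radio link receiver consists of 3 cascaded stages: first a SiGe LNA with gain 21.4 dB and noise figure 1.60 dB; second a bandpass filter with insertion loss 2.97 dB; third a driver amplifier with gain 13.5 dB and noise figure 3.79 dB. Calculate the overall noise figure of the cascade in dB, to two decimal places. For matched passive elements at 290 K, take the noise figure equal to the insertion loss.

Convert to linear (a loss of L dB is a gain of −L dB): F_i = 10^(NF_i/10), G_i = 10^(G_i,dB/10)
  Stage 1: F_1 = 10^(1.60/10) = 1.445, G_1 = 10^(21.4/10) = 138.0
  Stage 2: F_2 = 10^(2.97/10) = 1.982, G_2 = 10^(−2.97/10) = 0.5047
  Stage 3: F_3 = 10^(3.79/10) = 2.393, G_3 = 10^(13.5/10) = 22.39
Friis cascade:
  F = 1.445 + (1.982 − 1)/138.0 + (2.393 − 1)/69.66 = 1.473
NF = 10 log₁₀(1.473) = 1.68 dB

1.68 dB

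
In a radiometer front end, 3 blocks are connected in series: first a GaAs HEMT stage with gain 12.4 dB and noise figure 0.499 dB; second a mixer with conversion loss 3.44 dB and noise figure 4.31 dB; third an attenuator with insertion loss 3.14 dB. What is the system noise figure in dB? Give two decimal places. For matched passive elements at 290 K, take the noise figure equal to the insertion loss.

Convert to linear (a loss of L dB is a gain of −L dB): F_i = 10^(NF_i/10), G_i = 10^(G_i,dB/10)
  Stage 1: F_1 = 10^(0.499/10) = 1.122, G_1 = 10^(12.4/10) = 17.38
  Stage 2: F_2 = 10^(4.31/10) = 2.698, G_2 = 10^(−3.44/10) = 0.4529
  Stage 3: F_3 = 10^(3.14/10) = 2.061, G_3 = 10^(−3.14/10) = 0.4853
Friis cascade:
  F = 1.122 + (2.698 − 1)/17.38 + (2.061 − 1)/7.870 = 1.354
NF = 10 log₁₀(1.354) = 1.32 dB

1.32 dB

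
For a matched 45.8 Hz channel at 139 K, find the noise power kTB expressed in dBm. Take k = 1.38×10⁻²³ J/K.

−160.6 dBm

P_n = kTB = 1.38×10⁻²³ × 139 × 4.58×10¹ = 8.79×10⁻²⁰ W
In dBm: 10 log₁₀(8.79×10⁻²⁰ / 10⁻³) = −160.6 dBm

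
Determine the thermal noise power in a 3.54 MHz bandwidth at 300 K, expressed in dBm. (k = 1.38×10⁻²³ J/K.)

P_n = kTB = 1.38×10⁻²³ × 300 × 3.54×10⁶ = 1.47×10⁻¹⁴ W
In dBm: 10 log₁₀(1.47×10⁻¹⁴ / 10⁻³) = −108.3 dBm

−108.3 dBm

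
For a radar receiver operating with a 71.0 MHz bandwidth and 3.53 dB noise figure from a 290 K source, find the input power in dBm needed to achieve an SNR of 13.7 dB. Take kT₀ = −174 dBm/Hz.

−78.3 dBm

Sensitivity = −174 + 10 log₁₀(B) + NF + SNR_min
= −174 + 78.51 + 3.53 + 13.7
= −78.26 dBm → −78.3 dBm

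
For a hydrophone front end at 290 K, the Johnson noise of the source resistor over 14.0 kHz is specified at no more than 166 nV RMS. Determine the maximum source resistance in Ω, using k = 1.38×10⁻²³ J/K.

123 Ω

Johnson–Nyquist: V_n = √(4kTRB) ⇒ R = V_n² / (4kTB)
4kTB = 4 × 1.38×10⁻²³ × 290 × 1.40×10⁴ = 2.24×10⁻¹⁶
R = (1.66×10⁻⁷)² / 2.24×10⁻¹⁶ = 1.23×10² Ω = 123 Ω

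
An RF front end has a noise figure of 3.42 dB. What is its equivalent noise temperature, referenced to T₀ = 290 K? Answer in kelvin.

F = 10^(3.42/10) = 2.19786
T_e = (F − 1)·T₀ = (2.19786 − 1) × 290 = 347 K

347 K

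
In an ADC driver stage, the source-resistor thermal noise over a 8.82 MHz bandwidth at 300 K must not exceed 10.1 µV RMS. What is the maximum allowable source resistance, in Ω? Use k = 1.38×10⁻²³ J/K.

698 Ω

Johnson–Nyquist: V_n = √(4kTRB) ⇒ R = V_n² / (4kTB)
4kTB = 4 × 1.38×10⁻²³ × 300 × 8.82×10⁶ = 1.46×10⁻¹³
R = (1.01×10⁻⁵)² / 1.46×10⁻¹³ = 6.98×10² Ω = 698 Ω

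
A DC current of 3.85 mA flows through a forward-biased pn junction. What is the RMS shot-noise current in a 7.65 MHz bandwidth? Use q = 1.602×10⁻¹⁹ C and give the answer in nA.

97.1 nA

I_n = √(2qI·B)
2qI·B = 2 × 1.602×10⁻¹⁹ × 3.85×10⁻³ × 7.65×10⁶ = 9.44×10⁻¹⁵ A²
I_n = √(9.44×10⁻¹⁵) = 9.71×10⁻⁸ A = 97.1 nA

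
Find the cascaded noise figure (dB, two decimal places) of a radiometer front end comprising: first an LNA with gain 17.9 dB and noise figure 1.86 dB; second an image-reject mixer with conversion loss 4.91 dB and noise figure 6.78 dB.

2.03 dB

Convert to linear (a loss of L dB is a gain of −L dB): F_i = 10^(NF_i/10), G_i = 10^(G_i,dB/10)
  Stage 1: F_1 = 10^(1.86/10) = 1.535, G_1 = 10^(17.9/10) = 61.66
  Stage 2: F_2 = 10^(6.78/10) = 4.764, G_2 = 10^(−4.91/10) = 0.3228
Friis cascade:
  F = 1.535 + (4.764 − 1)/61.66 = 1.596
NF = 10 log₁₀(1.596) = 2.03 dB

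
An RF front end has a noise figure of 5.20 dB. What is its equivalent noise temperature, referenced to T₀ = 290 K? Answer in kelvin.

F = 10^(5.20/10) = 3.31131
T_e = (F − 1)·T₀ = (3.31131 − 1) × 290 = 670 K

670 K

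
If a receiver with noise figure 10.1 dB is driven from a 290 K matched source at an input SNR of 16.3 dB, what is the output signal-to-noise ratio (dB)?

6.2 dB

By definition F = SNR_in/SNR_out, so in dB: SNR_out = SNR_in − NF
SNR_out = 16.3 − 10.1 = 6.2 dB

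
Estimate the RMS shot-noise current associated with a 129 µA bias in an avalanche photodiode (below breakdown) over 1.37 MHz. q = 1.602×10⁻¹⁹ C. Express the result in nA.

7.52 nA

I_n = √(2qI·B)
2qI·B = 2 × 1.602×10⁻¹⁹ × 1.29×10⁻⁴ × 1.37×10⁶ = 5.66×10⁻¹⁷ A²
I_n = √(5.66×10⁻¹⁷) = 7.52×10⁻⁹ A = 7.52 nA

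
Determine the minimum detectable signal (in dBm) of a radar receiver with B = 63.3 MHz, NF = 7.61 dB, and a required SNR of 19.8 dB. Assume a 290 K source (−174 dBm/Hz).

Sensitivity = −174 + 10 log₁₀(B) + NF + SNR_min
= −174 + 78.01 + 7.61 + 19.8
= −68.58 dBm → −68.6 dBm

−68.6 dBm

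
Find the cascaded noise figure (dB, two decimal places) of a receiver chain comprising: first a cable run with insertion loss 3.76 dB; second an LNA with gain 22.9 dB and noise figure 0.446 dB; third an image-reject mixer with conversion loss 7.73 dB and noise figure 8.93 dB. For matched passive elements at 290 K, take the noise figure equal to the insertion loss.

4.34 dB

Convert to linear (a loss of L dB is a gain of −L dB): F_i = 10^(NF_i/10), G_i = 10^(G_i,dB/10)
  Stage 1: F_1 = 10^(3.76/10) = 2.377, G_1 = 10^(−3.76/10) = 0.4207
  Stage 2: F_2 = 10^(0.446/10) = 1.108, G_2 = 10^(22.9/10) = 195.0
  Stage 3: F_3 = 10^(8.93/10) = 7.816, G_3 = 10^(−7.73/10) = 0.1687
Friis cascade:
  F = 2.377 + (1.108 − 1)/0.4207 + (7.816 − 1)/82.04 = 2.717
NF = 10 log₁₀(2.717) = 4.34 dB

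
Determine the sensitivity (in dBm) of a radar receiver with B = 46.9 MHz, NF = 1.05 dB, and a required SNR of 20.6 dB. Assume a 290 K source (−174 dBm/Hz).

−75.6 dBm

Sensitivity = −174 + 10 log₁₀(B) + NF + SNR_min
= −174 + 76.71 + 1.05 + 20.6
= −75.64 dBm → −75.6 dBm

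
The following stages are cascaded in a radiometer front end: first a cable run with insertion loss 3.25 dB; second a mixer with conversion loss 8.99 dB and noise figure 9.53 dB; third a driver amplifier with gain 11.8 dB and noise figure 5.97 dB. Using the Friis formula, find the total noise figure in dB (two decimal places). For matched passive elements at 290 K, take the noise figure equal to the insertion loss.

18.35 dB

Convert to linear (a loss of L dB is a gain of −L dB): F_i = 10^(NF_i/10), G_i = 10^(G_i,dB/10)
  Stage 1: F_1 = 10^(3.25/10) = 2.113, G_1 = 10^(−3.25/10) = 0.4732
  Stage 2: F_2 = 10^(9.53/10) = 8.974, G_2 = 10^(−8.99/10) = 0.1262
  Stage 3: F_3 = 10^(5.97/10) = 3.954, G_3 = 10^(11.8/10) = 15.14
Friis cascade:
  F = 2.113 + (8.974 − 1)/0.4732 + (3.954 − 1)/0.05970 = 68.44
NF = 10 log₁₀(68.44) = 18.35 dB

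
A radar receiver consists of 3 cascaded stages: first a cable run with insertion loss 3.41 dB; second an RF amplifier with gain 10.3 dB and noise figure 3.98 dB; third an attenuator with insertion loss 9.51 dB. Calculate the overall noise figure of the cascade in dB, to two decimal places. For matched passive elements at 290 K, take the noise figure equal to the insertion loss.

8.52 dB

Convert to linear (a loss of L dB is a gain of −L dB): F_i = 10^(NF_i/10), G_i = 10^(G_i,dB/10)
  Stage 1: F_1 = 10^(3.41/10) = 2.193, G_1 = 10^(−3.41/10) = 0.4560
  Stage 2: F_2 = 10^(3.98/10) = 2.500, G_2 = 10^(10.3/10) = 10.72
  Stage 3: F_3 = 10^(9.51/10) = 8.933, G_3 = 10^(−9.51/10) = 0.1119
Friis cascade:
  F = 2.193 + (2.500 − 1)/0.4560 + (8.933 − 1)/4.887 = 7.106
NF = 10 log₁₀(7.106) = 8.52 dB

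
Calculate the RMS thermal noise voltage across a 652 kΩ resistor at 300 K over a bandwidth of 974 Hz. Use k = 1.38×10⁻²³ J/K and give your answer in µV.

3.24 µV

V_n = √(4kTRB)
4kTRB = 4 × 1.38×10⁻²³ × 300 × 6.52×10⁵ × 9.74×10² = 1.05×10⁻¹¹ V²
V_n = √(1.05×10⁻¹¹) = 3.24×10⁻⁶ V = 3.24 µV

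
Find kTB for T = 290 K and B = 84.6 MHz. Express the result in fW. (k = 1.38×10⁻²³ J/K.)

339 fW

P_n = kTB = 1.38×10⁻²³ × 290 × 8.46×10⁷ = 3.39×10⁻¹³ W = 339 fW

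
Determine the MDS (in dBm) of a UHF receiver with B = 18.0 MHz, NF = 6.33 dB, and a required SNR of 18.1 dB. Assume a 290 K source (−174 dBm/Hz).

−77.0 dBm

Sensitivity = −174 + 10 log₁₀(B) + NF + SNR_min
= −174 + 72.55 + 6.33 + 18.1
= −77.02 dBm → −77.0 dBm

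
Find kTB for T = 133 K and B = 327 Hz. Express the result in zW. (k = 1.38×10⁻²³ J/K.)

600 zW

P_n = kTB = 1.38×10⁻²³ × 133 × 3.27×10² = 6.00×10⁻¹⁹ W = 600 zW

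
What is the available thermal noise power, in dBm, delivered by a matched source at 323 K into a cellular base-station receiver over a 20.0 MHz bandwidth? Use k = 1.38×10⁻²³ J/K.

P_n = kTB = 1.38×10⁻²³ × 323 × 2.00×10⁷ = 8.91×10⁻¹⁴ W
In dBm: 10 log₁₀(8.91×10⁻¹⁴ / 10⁻³) = −100.5 dBm

−100.5 dBm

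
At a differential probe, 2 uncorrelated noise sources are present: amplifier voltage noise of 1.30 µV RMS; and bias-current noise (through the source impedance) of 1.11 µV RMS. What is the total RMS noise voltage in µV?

Uncorrelated sources add in power (mean-square): V_tot = √(ΣV_i²)
V_tot = √[(1.30×10⁻⁶)² + (1.11×10⁻⁶)²] = 1.71×10⁻⁶ V = 1.71 µV

1.71 µV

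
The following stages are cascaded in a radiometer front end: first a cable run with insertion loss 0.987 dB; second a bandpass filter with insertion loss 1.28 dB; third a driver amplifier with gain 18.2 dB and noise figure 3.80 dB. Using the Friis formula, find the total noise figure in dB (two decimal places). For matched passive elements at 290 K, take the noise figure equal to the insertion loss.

Convert to linear (a loss of L dB is a gain of −L dB): F_i = 10^(NF_i/10), G_i = 10^(G_i,dB/10)
  Stage 1: F_1 = 10^(0.987/10) = 1.255, G_1 = 10^(−0.987/10) = 0.7967
  Stage 2: F_2 = 10^(1.28/10) = 1.343, G_2 = 10^(−1.28/10) = 0.7447
  Stage 3: F_3 = 10^(3.80/10) = 2.399, G_3 = 10^(18.2/10) = 66.07
Friis cascade:
  F = 1.255 + (1.343 − 1)/0.7967 + (2.399 − 1)/0.5933 = 4.043
NF = 10 log₁₀(4.043) = 6.07 dB

6.07 dB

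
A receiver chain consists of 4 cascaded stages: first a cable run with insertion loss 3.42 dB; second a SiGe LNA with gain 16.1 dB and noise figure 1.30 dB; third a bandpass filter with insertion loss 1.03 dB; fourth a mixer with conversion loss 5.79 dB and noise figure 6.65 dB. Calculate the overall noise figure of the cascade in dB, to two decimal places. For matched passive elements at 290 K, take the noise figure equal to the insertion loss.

Convert to linear (a loss of L dB is a gain of −L dB): F_i = 10^(NF_i/10), G_i = 10^(G_i,dB/10)
  Stage 1: F_1 = 10^(3.42/10) = 2.198, G_1 = 10^(−3.42/10) = 0.4550
  Stage 2: F_2 = 10^(1.30/10) = 1.349, G_2 = 10^(16.1/10) = 40.74
  Stage 3: F_3 = 10^(1.03/10) = 1.268, G_3 = 10^(−1.03/10) = 0.7889
  Stage 4: F_4 = 10^(6.65/10) = 4.624, G_4 = 10^(−5.79/10) = 0.2636
Friis cascade:
  F = 2.198 + (1.349 − 1)/0.4550 + (1.268 − 1)/18.54 + (4.624 − 1)/14.62 = 3.227
NF = 10 log₁₀(3.227) = 5.09 dB

5.09 dB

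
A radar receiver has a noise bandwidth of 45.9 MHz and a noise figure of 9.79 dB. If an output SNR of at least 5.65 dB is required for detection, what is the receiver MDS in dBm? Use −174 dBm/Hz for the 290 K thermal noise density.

Sensitivity = −174 + 10 log₁₀(B) + NF + SNR_min
= −174 + 76.62 + 9.79 + 5.65
= −81.94 dBm → −81.9 dBm

−81.9 dBm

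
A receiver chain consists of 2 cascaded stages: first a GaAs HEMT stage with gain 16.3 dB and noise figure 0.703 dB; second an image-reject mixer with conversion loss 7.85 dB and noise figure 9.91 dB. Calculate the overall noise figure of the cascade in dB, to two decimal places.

Convert to linear (a loss of L dB is a gain of −L dB): F_i = 10^(NF_i/10), G_i = 10^(G_i,dB/10)
  Stage 1: F_1 = 10^(0.703/10) = 1.176, G_1 = 10^(16.3/10) = 42.66
  Stage 2: F_2 = 10^(9.91/10) = 9.795, G_2 = 10^(−7.85/10) = 0.1641
Friis cascade:
  F = 1.176 + (9.795 − 1)/42.66 = 1.382
NF = 10 log₁₀(1.382) = 1.40 dB

1.40 dB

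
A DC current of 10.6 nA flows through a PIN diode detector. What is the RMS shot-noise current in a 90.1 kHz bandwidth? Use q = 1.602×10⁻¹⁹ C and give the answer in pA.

I_n = √(2qI·B)
2qI·B = 2 × 1.602×10⁻¹⁹ × 1.06×10⁻⁸ × 9.01×10⁴ = 3.06×10⁻²² A²
I_n = √(3.06×10⁻²²) = 1.75×10⁻¹¹ A = 17.5 pA

17.5 pA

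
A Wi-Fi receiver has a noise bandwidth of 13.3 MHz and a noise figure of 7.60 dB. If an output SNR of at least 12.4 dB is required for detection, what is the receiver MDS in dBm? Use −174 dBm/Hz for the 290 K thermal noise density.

−82.8 dBm

Sensitivity = −174 + 10 log₁₀(B) + NF + SNR_min
= −174 + 71.24 + 7.60 + 12.4
= −82.76 dBm → −82.8 dBm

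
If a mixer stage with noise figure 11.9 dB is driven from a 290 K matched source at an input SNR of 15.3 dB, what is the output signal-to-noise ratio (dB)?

3.4 dB

By definition F = SNR_in/SNR_out, so in dB: SNR_out = SNR_in − NF
SNR_out = 15.3 − 11.9 = 3.4 dB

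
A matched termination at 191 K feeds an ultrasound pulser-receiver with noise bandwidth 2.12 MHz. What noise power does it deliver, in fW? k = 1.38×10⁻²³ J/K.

P_n = kTB = 1.38×10⁻²³ × 191 × 2.12×10⁶ = 5.59×10⁻¹⁵ W = 5.59 fW

5.59 fW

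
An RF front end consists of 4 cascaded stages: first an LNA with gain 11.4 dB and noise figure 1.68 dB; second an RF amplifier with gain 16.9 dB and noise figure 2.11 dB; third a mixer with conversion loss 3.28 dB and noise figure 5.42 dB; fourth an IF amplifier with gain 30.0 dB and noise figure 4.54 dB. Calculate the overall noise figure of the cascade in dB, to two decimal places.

1.84 dB

Convert to linear (a loss of L dB is a gain of −L dB): F_i = 10^(NF_i/10), G_i = 10^(G_i,dB/10)
  Stage 1: F_1 = 10^(1.68/10) = 1.472, G_1 = 10^(11.4/10) = 13.80
  Stage 2: F_2 = 10^(2.11/10) = 1.626, G_2 = 10^(16.9/10) = 48.98
  Stage 3: F_3 = 10^(5.42/10) = 3.483, G_3 = 10^(−3.28/10) = 0.4699
  Stage 4: F_4 = 10^(4.54/10) = 2.844, G_4 = 10^(30.0/10) = 1000
Friis cascade:
  F = 1.472 + (1.626 − 1)/13.80 + (3.483 − 1)/676.1 + (2.844 − 1)/317.7 = 1.527
NF = 10 log₁₀(1.527) = 1.84 dB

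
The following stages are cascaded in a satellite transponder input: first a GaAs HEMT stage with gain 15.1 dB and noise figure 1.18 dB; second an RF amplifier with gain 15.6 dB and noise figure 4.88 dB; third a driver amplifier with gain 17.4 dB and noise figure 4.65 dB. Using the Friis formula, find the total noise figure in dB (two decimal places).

Convert to linear (a loss of L dB is a gain of −L dB): F_i = 10^(NF_i/10), G_i = 10^(G_i,dB/10)
  Stage 1: F_1 = 10^(1.18/10) = 1.312, G_1 = 10^(15.1/10) = 32.36
  Stage 2: F_2 = 10^(4.88/10) = 3.076, G_2 = 10^(15.6/10) = 36.31
  Stage 3: F_3 = 10^(4.65/10) = 2.917, G_3 = 10^(17.4/10) = 54.95
Friis cascade:
  F = 1.312 + (3.076 − 1)/32.36 + (2.917 − 1)/1175 = 1.378
NF = 10 log₁₀(1.378) = 1.39 dB

1.39 dB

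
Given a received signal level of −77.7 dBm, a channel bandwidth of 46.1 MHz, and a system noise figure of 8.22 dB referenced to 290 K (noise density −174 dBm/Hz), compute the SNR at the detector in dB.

Noise floor: N = −174 + 10 log₁₀(B) + NF
10 log₁₀(4.61×10⁷) = 76.64 dB
N = −174 + 76.64 + 8.22 = −89.14 dBm
SNR = P_sig − N = −77.7 − (−89.14) = 11.44 dB → 11.4 dB

11.4 dB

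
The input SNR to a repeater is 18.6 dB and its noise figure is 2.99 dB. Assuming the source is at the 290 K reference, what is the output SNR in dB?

15.61 dB

By definition F = SNR_in/SNR_out, so in dB: SNR_out = SNR_in − NF
SNR_out = 18.6 − 2.99 = 15.61 dB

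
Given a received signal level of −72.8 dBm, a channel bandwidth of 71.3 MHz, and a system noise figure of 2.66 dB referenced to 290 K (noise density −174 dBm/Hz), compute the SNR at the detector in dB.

Noise floor: N = −174 + 10 log₁₀(B) + NF
10 log₁₀(7.13×10⁷) = 78.53 dB
N = −174 + 78.53 + 2.66 = −92.81 dBm
SNR = P_sig − N = −72.8 − (−92.81) = 20.01 dB → 20.0 dB

20.0 dB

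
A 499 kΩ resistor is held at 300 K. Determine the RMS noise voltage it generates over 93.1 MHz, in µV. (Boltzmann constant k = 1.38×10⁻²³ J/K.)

877 µV

V_n = √(4kTRB)
4kTRB = 4 × 1.38×10⁻²³ × 300 × 4.99×10⁵ × 9.31×10⁷ = 7.69×10⁻⁷ V²
V_n = √(7.69×10⁻⁷) = 8.77×10⁻⁴ V = 877 µV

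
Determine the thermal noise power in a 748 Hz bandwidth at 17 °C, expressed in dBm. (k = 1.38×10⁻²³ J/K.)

−145.2 dBm

T = 17 °C + 273.15 = 290.15 K
P_n = kTB = 1.38×10⁻²³ × 290.15 × 7.48×10² = 3.00×10⁻¹⁸ W
In dBm: 10 log₁₀(3.00×10⁻¹⁸ / 10⁻³) = −145.2 dBm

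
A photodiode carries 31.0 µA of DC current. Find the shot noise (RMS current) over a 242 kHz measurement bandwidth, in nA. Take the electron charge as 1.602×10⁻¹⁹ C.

I_n = √(2qI·B)
2qI·B = 2 × 1.602×10⁻¹⁹ × 3.10×10⁻⁵ × 2.42×10⁵ = 2.40×10⁻¹⁸ A²
I_n = √(2.40×10⁻¹⁸) = 1.55×10⁻⁹ A = 1.55 nA

1.55 nA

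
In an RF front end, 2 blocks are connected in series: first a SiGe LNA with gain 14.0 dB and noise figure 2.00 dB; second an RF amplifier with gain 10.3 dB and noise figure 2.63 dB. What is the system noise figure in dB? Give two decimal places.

2.09 dB

Convert to linear (a loss of L dB is a gain of −L dB): F_i = 10^(NF_i/10), G_i = 10^(G_i,dB/10)
  Stage 1: F_1 = 10^(2.00/10) = 1.585, G_1 = 10^(14.0/10) = 25.12
  Stage 2: F_2 = 10^(2.63/10) = 1.832, G_2 = 10^(10.3/10) = 10.72
Friis cascade:
  F = 1.585 + (1.832 − 1)/25.12 = 1.618
NF = 10 log₁₀(1.618) = 2.09 dB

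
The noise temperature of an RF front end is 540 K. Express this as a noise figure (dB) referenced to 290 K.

F = 1 + T_e/T₀ = 1 + 540/290 = 2.86207
NF = 10 log₁₀(2.86207) = 4.57 dB

4.57 dB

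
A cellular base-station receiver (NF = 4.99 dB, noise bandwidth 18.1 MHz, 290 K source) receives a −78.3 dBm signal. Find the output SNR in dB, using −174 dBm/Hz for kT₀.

Noise floor: N = −174 + 10 log₁₀(B) + NF
10 log₁₀(1.81×10⁷) = 72.58 dB
N = −174 + 72.58 + 4.99 = −96.43 dBm
SNR = P_sig − N = −78.3 − (−96.43) = 18.13 dB → 18.1 dB

18.1 dB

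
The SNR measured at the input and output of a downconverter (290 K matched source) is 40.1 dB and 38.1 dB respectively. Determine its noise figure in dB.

NF (dB) = SNR_in(dB) − SNR_out(dB) when the source is at T₀
NF = 40.1 − 38.1 = 2.0 dB

2.0 dB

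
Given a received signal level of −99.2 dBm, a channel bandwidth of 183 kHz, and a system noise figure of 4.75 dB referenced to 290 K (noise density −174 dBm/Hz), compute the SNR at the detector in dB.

Noise floor: N = −174 + 10 log₁₀(B) + NF
10 log₁₀(1.83×10⁵) = 52.62 dB
N = −174 + 52.62 + 4.75 = −116.63 dBm
SNR = P_sig − N = −99.2 − (−116.63) = 17.43 dB → 17.4 dB

17.4 dB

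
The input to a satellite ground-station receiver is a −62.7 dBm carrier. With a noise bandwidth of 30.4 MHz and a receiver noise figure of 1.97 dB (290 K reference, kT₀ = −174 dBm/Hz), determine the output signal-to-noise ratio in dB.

34.5 dB

Noise floor: N = −174 + 10 log₁₀(B) + NF
10 log₁₀(3.04×10⁷) = 74.83 dB
N = −174 + 74.83 + 1.97 = −97.20 dBm
SNR = P_sig − N = −62.7 − (−97.20) = 34.50 dB → 34.5 dB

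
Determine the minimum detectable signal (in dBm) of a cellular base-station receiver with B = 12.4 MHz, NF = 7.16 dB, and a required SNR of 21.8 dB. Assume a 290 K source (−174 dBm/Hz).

Sensitivity = −174 + 10 log₁₀(B) + NF + SNR_min
= −174 + 70.93 + 7.16 + 21.8
= −74.11 dBm → −74.1 dBm

−74.1 dBm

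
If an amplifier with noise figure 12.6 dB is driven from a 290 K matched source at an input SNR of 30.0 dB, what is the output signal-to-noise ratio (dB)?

By definition F = SNR_in/SNR_out, so in dB: SNR_out = SNR_in − NF
SNR_out = 30.0 − 12.6 = 17.4 dB

17.4 dB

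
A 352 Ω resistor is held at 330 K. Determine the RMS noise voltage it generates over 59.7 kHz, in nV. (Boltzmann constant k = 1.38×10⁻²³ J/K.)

V_n = √(4kTRB)
4kTRB = 4 × 1.38×10⁻²³ × 330 × 3.52×10² × 5.97×10⁴ = 3.83×10⁻¹³ V²
V_n = √(3.83×10⁻¹³) = 6.19×10⁻⁷ V = 619 nV

619 nV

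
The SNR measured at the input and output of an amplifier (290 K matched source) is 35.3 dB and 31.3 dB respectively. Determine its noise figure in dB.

NF (dB) = SNR_in(dB) − SNR_out(dB) when the source is at T₀
NF = 35.3 − 31.3 = 4.0 dB

4.0 dB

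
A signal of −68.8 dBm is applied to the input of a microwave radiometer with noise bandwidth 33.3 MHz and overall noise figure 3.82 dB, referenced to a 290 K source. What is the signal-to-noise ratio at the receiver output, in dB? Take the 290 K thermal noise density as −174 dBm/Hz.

26.2 dB

Noise floor: N = −174 + 10 log₁₀(B) + NF
10 log₁₀(3.33×10⁷) = 75.22 dB
N = −174 + 75.22 + 3.82 = −94.96 dBm
SNR = P_sig − N = −68.8 − (−94.96) = 26.16 dB → 26.2 dB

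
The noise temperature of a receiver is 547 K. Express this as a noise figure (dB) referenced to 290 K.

4.60 dB

F = 1 + T_e/T₀ = 1 + 547/290 = 2.88621
NF = 10 log₁₀(2.88621) = 4.60 dB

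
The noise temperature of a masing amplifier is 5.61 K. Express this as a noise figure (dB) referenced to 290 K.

0.083 dB

F = 1 + T_e/T₀ = 1 + 5.61/290 = 1.01934
NF = 10 log₁₀(1.01934) = 0.083 dB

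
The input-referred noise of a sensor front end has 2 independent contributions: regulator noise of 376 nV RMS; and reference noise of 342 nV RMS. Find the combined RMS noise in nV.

Uncorrelated sources add in power (mean-square): V_tot = √(ΣV_i²)
V_tot = √[(3.76×10⁻⁷)² + (3.42×10⁻⁷)²] = 5.08×10⁻⁷ V = 508 nV

508 nV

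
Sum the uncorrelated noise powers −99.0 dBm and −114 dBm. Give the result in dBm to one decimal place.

−98.9 dBm

Convert to linear, add, convert back:
P₁ = 1.26×10⁻¹³ W, P₂ = 3.98×10⁻¹⁵ W
P_tot = 1.30×10⁻¹³ W → 10 log₁₀(P_tot / 10⁻³) = −98.9 dBm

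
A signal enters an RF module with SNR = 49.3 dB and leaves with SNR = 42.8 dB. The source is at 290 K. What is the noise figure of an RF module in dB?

NF (dB) = SNR_in(dB) − SNR_out(dB) when the source is at T₀
NF = 49.3 − 42.8 = 6.5 dB

6.5 dB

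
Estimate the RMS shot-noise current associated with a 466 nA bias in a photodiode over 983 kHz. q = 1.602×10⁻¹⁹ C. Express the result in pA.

I_n = √(2qI·B)
2qI·B = 2 × 1.602×10⁻¹⁹ × 4.66×10⁻⁷ × 9.83×10⁵ = 1.47×10⁻¹⁹ A²
I_n = √(1.47×10⁻¹⁹) = 3.83×10⁻¹⁰ A = 383 pA

383 pA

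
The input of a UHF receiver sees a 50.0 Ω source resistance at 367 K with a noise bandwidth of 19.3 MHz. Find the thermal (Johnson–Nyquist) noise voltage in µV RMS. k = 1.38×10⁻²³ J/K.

4.42 µV

V_n = √(4kTRB)
4kTRB = 4 × 1.38×10⁻²³ × 367 × 5.00×10¹ × 1.93×10⁷ = 1.95×10⁻¹¹ V²
V_n = √(1.95×10⁻¹¹) = 4.42×10⁻⁶ V = 4.42 µV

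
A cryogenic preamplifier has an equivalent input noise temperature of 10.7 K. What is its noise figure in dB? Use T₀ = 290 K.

0.157 dB

F = 1 + T_e/T₀ = 1 + 10.7/290 = 1.0369
NF = 10 log₁₀(1.0369) = 0.157 dB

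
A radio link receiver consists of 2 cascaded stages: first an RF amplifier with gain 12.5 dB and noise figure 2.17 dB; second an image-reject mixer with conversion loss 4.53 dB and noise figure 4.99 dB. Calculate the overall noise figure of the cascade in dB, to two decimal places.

Convert to linear (a loss of L dB is a gain of −L dB): F_i = 10^(NF_i/10), G_i = 10^(G_i,dB/10)
  Stage 1: F_1 = 10^(2.17/10) = 1.648, G_1 = 10^(12.5/10) = 17.78
  Stage 2: F_2 = 10^(4.99/10) = 3.155, G_2 = 10^(−4.53/10) = 0.3524
Friis cascade:
  F = 1.648 + (3.155 − 1)/17.78 = 1.769
NF = 10 log₁₀(1.769) = 2.48 dB

2.48 dB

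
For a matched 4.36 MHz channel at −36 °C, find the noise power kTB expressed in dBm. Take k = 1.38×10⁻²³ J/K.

−108.5 dBm

T = −36 °C + 273.15 = 237.15 K
P_n = kTB = 1.38×10⁻²³ × 237.15 × 4.36×10⁶ = 1.43×10⁻¹⁴ W
In dBm: 10 log₁₀(1.43×10⁻¹⁴ / 10⁻³) = −108.5 dBm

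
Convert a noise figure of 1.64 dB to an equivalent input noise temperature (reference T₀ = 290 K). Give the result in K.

133 K

F = 10^(1.64/10) = 1.45881
T_e = (F − 1)·T₀ = (1.45881 − 1) × 290 = 133 K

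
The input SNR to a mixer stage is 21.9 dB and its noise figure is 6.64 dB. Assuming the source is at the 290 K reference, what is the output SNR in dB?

15.26 dB

By definition F = SNR_in/SNR_out, so in dB: SNR_out = SNR_in − NF
SNR_out = 21.9 − 6.64 = 15.26 dB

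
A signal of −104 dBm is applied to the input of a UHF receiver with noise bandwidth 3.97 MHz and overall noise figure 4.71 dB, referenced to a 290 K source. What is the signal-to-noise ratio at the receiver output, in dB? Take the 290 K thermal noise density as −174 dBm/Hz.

−0.7 dB

Noise floor: N = −174 + 10 log₁₀(B) + NF
10 log₁₀(3.97×10⁶) = 65.99 dB
N = −174 + 65.99 + 4.71 = −103.30 dBm
SNR = P_sig − N = −104 − (−103.30) = −0.70 dB → −0.7 dB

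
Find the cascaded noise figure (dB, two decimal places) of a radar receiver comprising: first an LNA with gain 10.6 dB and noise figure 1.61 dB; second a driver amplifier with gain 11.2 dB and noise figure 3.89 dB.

1.97 dB

Convert to linear (a loss of L dB is a gain of −L dB): F_i = 10^(NF_i/10), G_i = 10^(G_i,dB/10)
  Stage 1: F_1 = 10^(1.61/10) = 1.449, G_1 = 10^(10.6/10) = 11.48
  Stage 2: F_2 = 10^(3.89/10) = 2.449, G_2 = 10^(11.2/10) = 13.18
Friis cascade:
  F = 1.449 + (2.449 − 1)/11.48 = 1.575
NF = 10 log₁₀(1.575) = 1.97 dB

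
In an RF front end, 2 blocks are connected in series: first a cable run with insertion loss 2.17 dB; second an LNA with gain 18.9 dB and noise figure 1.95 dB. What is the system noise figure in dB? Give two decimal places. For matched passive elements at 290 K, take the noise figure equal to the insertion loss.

4.12 dB

Convert to linear (a loss of L dB is a gain of −L dB): F_i = 10^(NF_i/10), G_i = 10^(G_i,dB/10)
  Stage 1: F_1 = 10^(2.17/10) = 1.648, G_1 = 10^(−2.17/10) = 0.6067
  Stage 2: F_2 = 10^(1.95/10) = 1.567, G_2 = 10^(18.9/10) = 77.62
Friis cascade:
  F = 1.648 + (1.567 − 1)/0.6067 = 2.582
NF = 10 log₁₀(2.582) = 4.12 dB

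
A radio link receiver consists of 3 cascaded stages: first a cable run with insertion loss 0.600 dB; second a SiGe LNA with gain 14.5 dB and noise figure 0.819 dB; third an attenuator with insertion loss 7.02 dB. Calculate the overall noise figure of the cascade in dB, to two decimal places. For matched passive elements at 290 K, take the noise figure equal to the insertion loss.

Convert to linear (a loss of L dB is a gain of −L dB): F_i = 10^(NF_i/10), G_i = 10^(G_i,dB/10)
  Stage 1: F_1 = 10^(0.600/10) = 1.148, G_1 = 10^(−0.600/10) = 0.8710
  Stage 2: F_2 = 10^(0.819/10) = 1.208, G_2 = 10^(14.5/10) = 28.18
  Stage 3: F_3 = 10^(7.02/10) = 5.035, G_3 = 10^(−7.02/10) = 0.1986
Friis cascade:
  F = 1.148 + (1.208 − 1)/0.8710 + (5.035 − 1)/24.55 = 1.551
NF = 10 log₁₀(1.551) = 1.91 dB

1.91 dB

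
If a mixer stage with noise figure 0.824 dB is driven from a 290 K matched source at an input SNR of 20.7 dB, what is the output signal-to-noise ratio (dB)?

By definition F = SNR_in/SNR_out, so in dB: SNR_out = SNR_in − NF
SNR_out = 20.7 − 0.824 = 19.876 dB

19.876 dB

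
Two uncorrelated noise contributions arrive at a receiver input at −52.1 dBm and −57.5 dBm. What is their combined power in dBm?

Convert to linear, add, convert back:
P₁ = 6.17×10⁻⁹ W, P₂ = 1.78×10⁻⁹ W
P_tot = 7.94×10⁻⁹ W → 10 log₁₀(P_tot / 10⁻³) = −51.0 dBm

−51.0 dBm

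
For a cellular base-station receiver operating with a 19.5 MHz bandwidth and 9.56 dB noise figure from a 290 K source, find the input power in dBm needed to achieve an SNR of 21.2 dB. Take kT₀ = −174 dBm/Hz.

Sensitivity = −174 + 10 log₁₀(B) + NF + SNR_min
= −174 + 72.9 + 9.56 + 21.2
= −70.34 dBm → −70.3 dBm

−70.3 dBm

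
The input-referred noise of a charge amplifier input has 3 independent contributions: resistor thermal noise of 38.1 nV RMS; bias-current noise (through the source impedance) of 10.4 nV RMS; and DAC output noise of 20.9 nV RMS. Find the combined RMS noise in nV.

44.7 nV

Uncorrelated sources add in power (mean-square): V_tot = √(ΣV_i²)
V_tot = √[(3.81×10⁻⁸)² + (1.04×10⁻⁸)² + (2.09×10⁻⁸)²] = 4.47×10⁻⁸ V = 44.7 nV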